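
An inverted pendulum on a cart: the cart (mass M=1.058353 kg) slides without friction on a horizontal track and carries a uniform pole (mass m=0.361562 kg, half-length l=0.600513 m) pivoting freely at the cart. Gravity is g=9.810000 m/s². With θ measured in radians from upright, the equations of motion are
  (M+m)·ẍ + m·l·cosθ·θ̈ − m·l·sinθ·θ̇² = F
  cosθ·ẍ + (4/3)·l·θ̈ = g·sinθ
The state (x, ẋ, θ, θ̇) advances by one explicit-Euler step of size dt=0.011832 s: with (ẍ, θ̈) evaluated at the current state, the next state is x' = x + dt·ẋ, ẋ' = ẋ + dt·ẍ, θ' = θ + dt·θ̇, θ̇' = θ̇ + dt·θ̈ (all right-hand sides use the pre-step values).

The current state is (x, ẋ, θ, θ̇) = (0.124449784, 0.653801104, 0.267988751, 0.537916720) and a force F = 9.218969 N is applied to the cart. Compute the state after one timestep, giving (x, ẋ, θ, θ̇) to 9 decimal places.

(0.132185559, 0.740496149, 0.274353382, 0.471891266)

sinθ=0.264792515, cosθ=0.964305410
temp = (F + m·l·θ̇²·sinθ)/(M+m) = (9.218969 + 0.016635696)/1.419915 = 6.504336313
θ̈ = (g·sinθ − cosθ·temp)/(l·(4/3 − m·cos²θ/(M+m))) = -5.580244619
ẍ = temp − m·l·θ̈·cosθ/(M+m) = 7.327167393
Euler: x'=0.124449784+0.011832·0.653801104=0.132185559, ẋ'=0.653801104+0.011832·7.327167393=0.740496149
       θ'=0.267988751+0.011832·0.537916720=0.274353382, θ̇'=0.537916720+0.011832·-5.580244619=0.471891266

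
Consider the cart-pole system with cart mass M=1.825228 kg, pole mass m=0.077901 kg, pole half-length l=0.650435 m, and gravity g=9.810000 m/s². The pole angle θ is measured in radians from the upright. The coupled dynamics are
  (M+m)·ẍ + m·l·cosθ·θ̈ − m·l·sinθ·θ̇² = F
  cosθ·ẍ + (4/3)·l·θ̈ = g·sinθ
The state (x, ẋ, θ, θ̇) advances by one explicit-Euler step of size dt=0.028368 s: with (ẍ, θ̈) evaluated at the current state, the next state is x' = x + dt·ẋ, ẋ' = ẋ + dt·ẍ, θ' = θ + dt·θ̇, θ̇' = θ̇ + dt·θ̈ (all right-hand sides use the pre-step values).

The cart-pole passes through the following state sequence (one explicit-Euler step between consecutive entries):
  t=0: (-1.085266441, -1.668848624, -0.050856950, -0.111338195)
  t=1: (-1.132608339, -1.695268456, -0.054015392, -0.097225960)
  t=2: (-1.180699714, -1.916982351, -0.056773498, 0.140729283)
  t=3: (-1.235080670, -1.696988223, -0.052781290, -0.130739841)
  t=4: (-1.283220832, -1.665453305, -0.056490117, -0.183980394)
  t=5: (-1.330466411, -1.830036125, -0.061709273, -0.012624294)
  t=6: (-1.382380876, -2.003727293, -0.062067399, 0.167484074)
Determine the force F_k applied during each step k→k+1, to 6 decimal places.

step 0→1:
  ẍ = (ẋ'−ẋ)/dt = (-1.695268456−-1.668848624)/0.028368 = -0.931325
  θ̈ = (θ̇'−θ̇)/dt = (-0.097225960−-0.111338195)/0.028368 = 0.497470
  sinθ=-0.050835, cosθ=0.998707
  F = (M+m)·ẍ + m·l·cosθ·θ̈ − m·l·sinθ·θ̇² = -1.772432 + 0.025174 − -0.000032 = -1.747226
step 1→2:
  ẍ = (ẋ'−ẋ)/dt = (-1.916982351−-1.695268456)/0.028368 = -7.815634
  θ̈ = (θ̇'−θ̇)/dt = (0.140729283−-0.097225960)/0.028368 = 8.388157
  sinθ=-0.053989, cosθ=0.998542
  F = (M+m)·ẍ + m·l·cosθ·θ̈ − m·l·sinθ·θ̇² = -14.874159 + 0.424404 − -0.000026 = -14.449729
step 2→3:
  ẍ = (ẋ'−ẋ)/dt = (-1.696988223−-1.916982351)/0.028368 = 7.755010
  θ̈ = (θ̇'−θ̇)/dt = (-0.130739841−0.140729283)/0.028368 = -9.569555
  sinθ=-0.056743, cosθ=0.998389
  F = (M+m)·ẍ + m·l·cosθ·θ̈ − m·l·sinθ·θ̇² = 14.758785 + -0.484104 − -0.000057 = 14.274738
step 3→4:
  ẍ = (ẋ'−ẋ)/dt = (-1.665453305−-1.696988223)/0.028368 = 1.111637
  θ̈ = (θ̇'−θ̇)/dt = (-0.183980394−-0.130739841)/0.028368 = -1.876782
  sinθ=-0.052757, cosθ=0.998607
  F = (M+m)·ẍ + m·l·cosθ·θ̈ − m·l·sinθ·θ̇² = 2.115589 + -0.094963 − -0.000046 = 2.020671
step 4→5:
  ẍ = (ẋ'−ẋ)/dt = (-1.830036125−-1.665453305)/0.028368 = -5.801707
  θ̈ = (θ̇'−θ̇)/dt = (-0.012624294−-0.183980394)/0.028368 = 6.040472
  sinθ=-0.056460, cosθ=0.998405
  F = (M+m)·ẍ + m·l·cosθ·θ̈ − m·l·sinθ·θ̇² = -11.041397 + 0.305580 − -0.000097 = -10.735720
step 5→6:
  ẍ = (ẋ'−ẋ)/dt = (-2.003727293−-1.830036125)/0.028368 = -6.122785
  θ̈ = (θ̇'−θ̇)/dt = (0.167484074−-0.012624294)/0.028368 = 6.348998
  sinθ=-0.061670, cosθ=0.998097
  F = (M+m)·ẍ + m·l·cosθ·θ̈ − m·l·sinθ·θ̇² = -11.652450 + 0.321088 − -0.000000 = -11.331361

F_0 = -1.747226 N
F_1 = -14.449729 N
F_2 = 14.274738 N
F_3 = 2.020671 N
F_4 = -10.735720 N
F_5 = -11.331361 N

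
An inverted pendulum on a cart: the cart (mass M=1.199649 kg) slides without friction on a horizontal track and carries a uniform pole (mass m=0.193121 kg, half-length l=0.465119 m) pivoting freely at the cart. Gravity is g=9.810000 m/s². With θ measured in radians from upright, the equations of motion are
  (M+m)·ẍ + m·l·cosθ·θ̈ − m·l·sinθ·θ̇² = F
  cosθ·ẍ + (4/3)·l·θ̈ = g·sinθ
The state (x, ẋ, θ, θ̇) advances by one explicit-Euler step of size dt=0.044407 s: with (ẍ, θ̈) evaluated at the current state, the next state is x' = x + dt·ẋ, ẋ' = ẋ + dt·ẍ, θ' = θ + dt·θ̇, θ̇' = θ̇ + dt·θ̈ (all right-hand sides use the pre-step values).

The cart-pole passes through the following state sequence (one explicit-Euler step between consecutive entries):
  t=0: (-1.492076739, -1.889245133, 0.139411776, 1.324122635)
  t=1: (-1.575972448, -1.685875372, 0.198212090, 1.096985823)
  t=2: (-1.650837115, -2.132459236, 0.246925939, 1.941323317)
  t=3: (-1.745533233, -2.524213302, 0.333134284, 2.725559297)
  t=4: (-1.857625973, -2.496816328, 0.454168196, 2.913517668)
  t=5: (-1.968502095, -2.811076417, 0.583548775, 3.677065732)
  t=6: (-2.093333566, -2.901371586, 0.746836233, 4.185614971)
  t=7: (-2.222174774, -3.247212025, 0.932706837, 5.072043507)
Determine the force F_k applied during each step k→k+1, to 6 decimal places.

F_0 = 5.901570 N
F_1 = -12.353386 N
F_2 = -10.831422 N
F_3 = 1.000359 N
F_4 = -8.802988 N
F_5 = -2.642733 N
F_6 = -10.600080 N

step 0→1:
  ẍ = (ẋ'−ẋ)/dt = (-1.685875372−-1.889245133)/0.044407 = 4.579678
  θ̈ = (θ̇'−θ̇)/dt = (1.096985823−1.324122635)/0.044407 = -5.114888
  sinθ=0.138961, cosθ=0.990298
  F = (M+m)·ẍ + m·l·cosθ·θ̈ − m·l·sinθ·θ̇² = 6.378438 + -0.454983 − 0.021885 = 5.901570
step 1→2:
  ẍ = (ẋ'−ẋ)/dt = (-2.132459236−-1.685875372)/0.044407 = -10.056610
  θ̈ = (θ̇'−θ̇)/dt = (1.941323317−1.096985823)/0.044407 = 19.013613
  sinθ=0.196917, cosθ=0.980420
  F = (M+m)·ẍ + m·l·cosθ·θ̈ − m·l·sinθ·θ̇² = -14.006544 + 1.674443 − 0.021285 = -12.353386
step 2→3:
  ẍ = (ẋ'−ẋ)/dt = (-2.524213302−-2.132459236)/0.044407 = -8.821899
  θ̈ = (θ̇'−θ̇)/dt = (2.725559297−1.941323317)/0.044407 = 17.660188
  sinθ=0.244424, cosθ=0.969668
  F = (M+m)·ẍ + m·l·cosθ·θ̈ − m·l·sinθ·θ̇² = -12.286876 + 1.538198 − 0.082743 = -10.831422
step 3→4:
  ẍ = (ẋ'−ẋ)/dt = (-2.496816328−-2.524213302)/0.044407 = 0.616952
  θ̈ = (θ̇'−θ̇)/dt = (2.913517668−2.725559297)/0.044407 = 4.232629
  sinθ=0.327007, cosθ=0.945022
  F = (M+m)·ẍ + m·l·cosθ·θ̈ − m·l·sinθ·θ̇² = 0.859272 + 0.359291 − 0.218203 = 1.000359
step 4→5:
  ẍ = (ẋ'−ẋ)/dt = (-2.811076417−-2.496816328)/0.044407 = -7.076814
  θ̈ = (θ̇'−θ̇)/dt = (3.677065732−2.913517668)/0.044407 = 17.194318
  sinθ=0.438715, cosθ=0.898626
  F = (M+m)·ẍ + m·l·cosθ·θ̈ − m·l·sinθ·θ̇² = -9.856375 + 1.387898 − 0.334512 = -8.802988
step 5→6:
  ẍ = (ẋ'−ẋ)/dt = (-2.901371586−-2.811076417)/0.044407 = -2.033354
  θ̈ = (θ̇'−θ̇)/dt = (4.185614971−3.677065732)/0.044407 = 11.452006
  sinθ=0.550989, cosθ=0.834513
  F = (M+m)·ẍ + m·l·cosθ·θ̈ − m·l·sinθ·θ̇² = -2.831995 + 0.858436 − 0.669174 = -2.642733
step 6→7:
  ẍ = (ẋ'−ẋ)/dt = (-3.247212025−-2.901371586)/0.044407 = -7.787971
  θ̈ = (θ̇'−θ̇)/dt = (5.072043507−4.185614971)/0.044407 = 19.961460
  sinθ=0.679320, cosθ=0.733842
  F = (M+m)·ẍ + m·l·cosθ·θ̈ − m·l·sinθ·θ̇² = -10.846853 + 1.315795 − 1.069022 = -10.600080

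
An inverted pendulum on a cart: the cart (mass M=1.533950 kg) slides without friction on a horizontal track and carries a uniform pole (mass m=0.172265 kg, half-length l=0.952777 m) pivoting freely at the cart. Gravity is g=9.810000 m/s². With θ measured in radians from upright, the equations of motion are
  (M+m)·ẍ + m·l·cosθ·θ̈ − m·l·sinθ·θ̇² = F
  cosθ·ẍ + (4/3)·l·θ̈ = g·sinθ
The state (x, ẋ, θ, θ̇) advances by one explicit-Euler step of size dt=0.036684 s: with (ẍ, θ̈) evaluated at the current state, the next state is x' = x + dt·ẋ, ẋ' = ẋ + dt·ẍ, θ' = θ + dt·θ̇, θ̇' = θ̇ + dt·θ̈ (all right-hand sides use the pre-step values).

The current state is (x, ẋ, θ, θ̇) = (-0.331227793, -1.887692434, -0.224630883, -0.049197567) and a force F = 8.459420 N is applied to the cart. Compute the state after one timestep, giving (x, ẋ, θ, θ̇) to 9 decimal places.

(-0.400475902, -1.685334791, -0.226435647, -0.267585626)

sinθ=-0.222746534, cosθ=0.974876393
temp = (F + m·l·θ̇²·sinθ)/(M+m) = (8.459420 + -0.000088488)/1.706215 = 4.957951672
θ̈ = (g·sinθ − cosθ·temp)/(l·(4/3 − m·cos²θ/(M+m))) = -5.953223723
ẍ = temp − m·l·θ̈·cosθ/(M+m) = 5.516237129
Euler: x'=-0.331227793+0.036684·-1.887692434=-0.400475902, ẋ'=-1.887692434+0.036684·5.516237129=-1.685334791
       θ'=-0.224630883+0.036684·-0.049197567=-0.226435647, θ̇'=-0.049197567+0.036684·-5.953223723=-0.267585626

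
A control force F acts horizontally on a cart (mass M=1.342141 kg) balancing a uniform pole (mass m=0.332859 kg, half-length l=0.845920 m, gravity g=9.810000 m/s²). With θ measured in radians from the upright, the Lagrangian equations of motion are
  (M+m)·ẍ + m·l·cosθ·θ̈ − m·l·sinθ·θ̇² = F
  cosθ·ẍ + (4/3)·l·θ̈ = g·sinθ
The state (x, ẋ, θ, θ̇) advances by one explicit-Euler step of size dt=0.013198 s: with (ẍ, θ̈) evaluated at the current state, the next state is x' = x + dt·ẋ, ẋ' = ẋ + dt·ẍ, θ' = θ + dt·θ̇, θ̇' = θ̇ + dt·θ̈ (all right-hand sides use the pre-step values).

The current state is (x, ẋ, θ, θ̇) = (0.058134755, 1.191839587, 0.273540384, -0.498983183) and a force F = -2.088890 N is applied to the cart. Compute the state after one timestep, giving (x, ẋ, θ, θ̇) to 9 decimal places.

(0.073864654, 1.167091207, 0.266954804, -0.446846905)

sinθ=0.270141877, cosθ=0.962820527
temp = (F + m·l·θ̇²·sinθ)/(M+m) = (-2.088890 + 0.018938838)/1.675000 = -1.235791739
θ̈ = (g·sinθ − cosθ·temp)/(l·(4/3 − m·cos²θ/(M+m))) = 3.950316548
ẍ = temp − m·l·θ̈·cosθ/(M+m) = -1.875161399
Euler: x'=0.058134755+0.013198·1.191839587=0.073864654, ẋ'=1.191839587+0.013198·-1.875161399=1.167091207
       θ'=0.273540384+0.013198·-0.498983183=0.266954804, θ̇'=-0.498983183+0.013198·3.950316548=-0.446846905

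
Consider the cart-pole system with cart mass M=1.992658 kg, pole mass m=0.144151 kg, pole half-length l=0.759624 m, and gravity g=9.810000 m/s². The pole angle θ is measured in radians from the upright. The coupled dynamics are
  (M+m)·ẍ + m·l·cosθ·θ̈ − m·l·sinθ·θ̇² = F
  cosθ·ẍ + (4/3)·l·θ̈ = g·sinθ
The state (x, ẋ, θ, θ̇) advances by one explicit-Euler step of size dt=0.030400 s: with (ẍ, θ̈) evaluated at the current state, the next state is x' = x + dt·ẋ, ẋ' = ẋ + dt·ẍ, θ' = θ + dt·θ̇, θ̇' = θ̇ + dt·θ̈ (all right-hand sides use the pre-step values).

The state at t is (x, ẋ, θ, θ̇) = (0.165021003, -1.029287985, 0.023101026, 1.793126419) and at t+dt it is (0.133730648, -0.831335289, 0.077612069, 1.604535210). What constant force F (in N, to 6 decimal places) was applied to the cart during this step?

F = 13.226794 N

ẍ = (ẋ'−ẋ)/dt = (-0.831335289−-1.029287985)/0.030400 = 6.511602
θ̈ = (θ̇'−θ̇)/dt = (1.604535210−1.793126419)/0.030400 = -6.203658
sinθ=0.023099, cosθ=0.999733
F = (M+m)·ẍ + m·l·cosθ·θ̈ − m·l·sinθ·θ̇² = 13.914049 + -0.679123 − 0.008133 = 13.226794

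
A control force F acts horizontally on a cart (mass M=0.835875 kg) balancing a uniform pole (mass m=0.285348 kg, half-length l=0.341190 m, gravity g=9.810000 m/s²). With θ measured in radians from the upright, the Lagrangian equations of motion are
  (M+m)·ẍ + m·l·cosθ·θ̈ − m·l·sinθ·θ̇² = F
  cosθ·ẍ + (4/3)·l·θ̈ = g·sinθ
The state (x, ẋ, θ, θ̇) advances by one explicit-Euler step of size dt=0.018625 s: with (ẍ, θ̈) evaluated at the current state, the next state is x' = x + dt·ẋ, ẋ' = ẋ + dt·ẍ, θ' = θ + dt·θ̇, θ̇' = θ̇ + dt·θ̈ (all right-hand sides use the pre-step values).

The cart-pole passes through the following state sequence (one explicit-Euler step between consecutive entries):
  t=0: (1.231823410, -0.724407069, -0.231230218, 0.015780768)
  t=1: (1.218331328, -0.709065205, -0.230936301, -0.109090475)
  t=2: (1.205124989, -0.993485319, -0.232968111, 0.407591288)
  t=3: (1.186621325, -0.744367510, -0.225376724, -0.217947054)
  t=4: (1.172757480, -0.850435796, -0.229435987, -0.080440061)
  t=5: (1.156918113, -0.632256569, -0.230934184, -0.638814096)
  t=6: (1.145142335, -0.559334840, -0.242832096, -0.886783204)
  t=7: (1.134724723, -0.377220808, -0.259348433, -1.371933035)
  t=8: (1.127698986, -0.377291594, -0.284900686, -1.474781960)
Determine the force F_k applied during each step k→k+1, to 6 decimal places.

F_0 = 0.288221 N
F_1 = -14.492661 N
F_2 = 11.819076 N
F_3 = -5.683658 N
F_4 = 10.292225 N
F_5 = 3.137183 N
F_6 = 8.520050 N
F_7 = -0.476907 N

step 0→1:
  ẍ = (ẋ'−ẋ)/dt = (-0.709065205−-0.724407069)/0.018625 = 0.823724
  θ̈ = (θ̇'−θ̇)/dt = (-0.109090475−0.015780768)/0.018625 = -6.704496
  sinθ=-0.229175, cosθ=0.973385
  F = (M+m)·ẍ + m·l·cosθ·θ̈ − m·l·sinθ·θ̇² = 0.923579 + -0.635363 − -0.000006 = 0.288221
step 1→2:
  ẍ = (ẋ'−ẋ)/dt = (-0.993485319−-0.709065205)/0.018625 = -15.270879
  θ̈ = (θ̇'−θ̇)/dt = (0.407591288−-0.109090475)/0.018625 = 27.741303
  sinθ=-0.228889, cosθ=0.973453
  F = (M+m)·ẍ + m·l·cosθ·θ̈ − m·l·sinθ·θ̇² = -17.122060 + 2.629134 − -0.000265 = -14.492661
step 2→3:
  ẍ = (ẋ'−ẋ)/dt = (-0.744367510−-0.993485319)/0.018625 = 13.375453
  θ̈ = (θ̇'−θ̇)/dt = (-0.217947054−0.407591288)/0.018625 = -33.585951
  sinθ=-0.230866, cosθ=0.972985
  F = (M+m)·ẍ + m·l·cosθ·θ̈ − m·l·sinθ·θ̇² = 14.996865 + -3.181523 − -0.003734 = 11.819076
step 3→4:
  ẍ = (ẋ'−ẋ)/dt = (-0.850435796−-0.744367510)/0.018625 = -5.694942
  θ̈ = (θ̇'−θ̇)/dt = (-0.080440061−-0.217947054)/0.018625 = 7.382926
  sinθ=-0.223474, cosθ=0.974710
  F = (M+m)·ẍ + m·l·cosθ·θ̈ − m·l·sinθ·θ̇² = -6.385299 + 0.700608 − -0.001033 = -5.683658
step 4→5:
  ẍ = (ẋ'−ẋ)/dt = (-0.632256569−-0.850435796)/0.018625 = 11.714321
  θ̈ = (θ̇'−θ̇)/dt = (-0.638814096−-0.080440061)/0.018625 = -29.979814
  sinθ=-0.227428, cosθ=0.973795
  F = (M+m)·ẍ + m·l·cosθ·θ̈ − m·l·sinθ·θ̇² = 13.134366 + -2.842284 − -0.000143 = 10.292225
step 5→6:
  ẍ = (ẋ'−ẋ)/dt = (-0.559334840−-0.632256569)/0.018625 = 3.915261
  θ̈ = (θ̇'−θ̇)/dt = (-0.886783204−-0.638814096)/0.018625 = -13.313778
  sinθ=-0.228887, cosθ=0.973453
  F = (M+m)·ẍ + m·l·cosθ·θ̈ − m·l·sinθ·θ̇² = 4.389880 + -1.261791 − -0.009094 = 3.137183
step 6→7:
  ẍ = (ẋ'−ẋ)/dt = (-0.377220808−-0.559334840)/0.018625 = 9.777935
  θ̈ = (θ̇'−θ̇)/dt = (-1.371933035−-0.886783204)/0.018625 = -26.048313
  sinθ=-0.240453, cosθ=0.970661
  F = (M+m)·ẍ + m·l·cosθ·θ̈ − m·l·sinθ·θ̇² = 10.963245 + -2.461604 − -0.018409 = 8.520050
step 7→8:
  ẍ = (ẋ'−ẋ)/dt = (-0.377291594−-0.377220808)/0.018625 = -0.003801
  θ̈ = (θ̇'−θ̇)/dt = (-1.474781960−-1.371933035)/0.018625 = -5.522090
  sinθ=-0.256451, cosθ=0.966557
  F = (M+m)·ẍ + m·l·cosθ·θ̈ − m·l·sinθ·θ̇² = -0.004261 + -0.519640 − -0.046994 = -0.476907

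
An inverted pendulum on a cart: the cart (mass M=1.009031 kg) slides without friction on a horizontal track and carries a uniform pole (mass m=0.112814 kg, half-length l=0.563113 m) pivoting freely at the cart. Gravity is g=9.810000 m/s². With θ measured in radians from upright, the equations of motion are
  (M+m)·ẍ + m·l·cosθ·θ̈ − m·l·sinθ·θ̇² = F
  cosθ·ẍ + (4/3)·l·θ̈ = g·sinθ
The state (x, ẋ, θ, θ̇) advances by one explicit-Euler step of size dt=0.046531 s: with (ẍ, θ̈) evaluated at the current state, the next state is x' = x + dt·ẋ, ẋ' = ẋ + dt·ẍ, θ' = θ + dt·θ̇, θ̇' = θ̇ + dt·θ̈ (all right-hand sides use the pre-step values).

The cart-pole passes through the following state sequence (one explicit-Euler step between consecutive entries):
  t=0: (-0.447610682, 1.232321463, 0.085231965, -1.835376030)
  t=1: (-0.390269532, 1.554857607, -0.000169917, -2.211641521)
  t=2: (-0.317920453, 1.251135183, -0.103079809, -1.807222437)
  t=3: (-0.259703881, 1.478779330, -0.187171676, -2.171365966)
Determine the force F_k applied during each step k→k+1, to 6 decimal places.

step 0→1:
  ẍ = (ẋ'−ẋ)/dt = (1.554857607−1.232321463)/0.046531 = 6.931640
  θ̈ = (θ̇'−θ̇)/dt = (-2.211641521−-1.835376030)/0.046531 = -8.086340
  sinθ=0.085129, cosθ=0.996370
  F = (M+m)·ẍ + m·l·cosθ·θ̈ − m·l·sinθ·θ̇² = 7.776226 + -0.511836 − 0.018217 = 7.246172
step 1→2:
  ẍ = (ẋ'−ẋ)/dt = (1.251135183−1.554857607)/0.046531 = -6.527313
  θ̈ = (θ̇'−θ̇)/dt = (-1.807222437−-2.211641521)/0.046531 = 8.691390
  sinθ=-0.000170, cosθ=1.000000
  F = (M+m)·ẍ + m·l·cosθ·θ̈ − m·l·sinθ·θ̇² = -7.322634 + 0.552138 − -0.000053 = -6.770443
step 2→3:
  ẍ = (ẋ'−ẋ)/dt = (1.478779330−1.251135183)/0.046531 = 4.892312
  θ̈ = (θ̇'−θ̇)/dt = (-2.171365966−-1.807222437)/0.046531 = -7.825826
  sinθ=-0.102897, cosθ=0.994692
  F = (M+m)·ẍ + m·l·cosθ·θ̈ − m·l·sinθ·θ̇² = 5.488415 + -0.494513 − -0.021349 = 5.015252

F_0 = 7.246172 N
F_1 = -6.770443 N
F_2 = 5.015252 N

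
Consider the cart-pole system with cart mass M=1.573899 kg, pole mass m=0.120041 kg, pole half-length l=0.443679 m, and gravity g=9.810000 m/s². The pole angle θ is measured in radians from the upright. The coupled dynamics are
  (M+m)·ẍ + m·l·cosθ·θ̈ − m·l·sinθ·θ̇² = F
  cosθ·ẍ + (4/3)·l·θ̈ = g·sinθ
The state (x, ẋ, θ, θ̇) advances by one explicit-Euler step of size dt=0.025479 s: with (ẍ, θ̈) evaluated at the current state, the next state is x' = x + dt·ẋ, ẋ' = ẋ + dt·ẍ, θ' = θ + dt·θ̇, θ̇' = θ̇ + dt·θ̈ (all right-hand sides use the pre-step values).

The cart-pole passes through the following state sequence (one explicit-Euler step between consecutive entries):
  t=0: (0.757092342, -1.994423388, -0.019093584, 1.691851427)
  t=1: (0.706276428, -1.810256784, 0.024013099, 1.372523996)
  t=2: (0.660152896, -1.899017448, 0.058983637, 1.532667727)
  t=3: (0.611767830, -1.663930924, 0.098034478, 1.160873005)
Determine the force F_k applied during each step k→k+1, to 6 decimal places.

step 0→1:
  ẍ = (ẋ'−ẋ)/dt = (-1.810256784−-1.994423388)/0.025479 = 7.228172
  θ̈ = (θ̇'−θ̇)/dt = (1.372523996−1.691851427)/0.025479 = -12.532966
  sinθ=-0.019092, cosθ=0.999818
  F = (M+m)·ẍ + m·l·cosθ·θ̈ − m·l·sinθ·θ̇² = 12.244090 + -0.667380 − -0.002911 = 11.579621
step 1→2:
  ẍ = (ẋ'−ẋ)/dt = (-1.899017448−-1.810256784)/0.025479 = -3.483679
  θ̈ = (θ̇'−θ̇)/dt = (1.532667727−1.372523996)/0.025479 = 6.285322
  sinθ=0.024011, cosθ=0.999712
  F = (M+m)·ẍ + m·l·cosθ·θ̈ − m·l·sinθ·θ̇² = -5.901144 + 0.334658 − 0.002409 = -5.568895
step 2→3:
  ẍ = (ẋ'−ẋ)/dt = (-1.663930924−-1.899017448)/0.025479 = 9.226678
  θ̈ = (θ̇'−θ̇)/dt = (1.160873005−1.532667727)/0.025479 = -14.592202
  sinθ=0.058949, cosθ=0.998261
  F = (M+m)·ẍ + m·l·cosθ·θ̈ − m·l·sinθ·θ̇² = 15.629439 + -0.775824 − 0.007375 = 14.846239

F_0 = 11.579621 N
F_1 = -5.568895 N
F_2 = 14.846239 N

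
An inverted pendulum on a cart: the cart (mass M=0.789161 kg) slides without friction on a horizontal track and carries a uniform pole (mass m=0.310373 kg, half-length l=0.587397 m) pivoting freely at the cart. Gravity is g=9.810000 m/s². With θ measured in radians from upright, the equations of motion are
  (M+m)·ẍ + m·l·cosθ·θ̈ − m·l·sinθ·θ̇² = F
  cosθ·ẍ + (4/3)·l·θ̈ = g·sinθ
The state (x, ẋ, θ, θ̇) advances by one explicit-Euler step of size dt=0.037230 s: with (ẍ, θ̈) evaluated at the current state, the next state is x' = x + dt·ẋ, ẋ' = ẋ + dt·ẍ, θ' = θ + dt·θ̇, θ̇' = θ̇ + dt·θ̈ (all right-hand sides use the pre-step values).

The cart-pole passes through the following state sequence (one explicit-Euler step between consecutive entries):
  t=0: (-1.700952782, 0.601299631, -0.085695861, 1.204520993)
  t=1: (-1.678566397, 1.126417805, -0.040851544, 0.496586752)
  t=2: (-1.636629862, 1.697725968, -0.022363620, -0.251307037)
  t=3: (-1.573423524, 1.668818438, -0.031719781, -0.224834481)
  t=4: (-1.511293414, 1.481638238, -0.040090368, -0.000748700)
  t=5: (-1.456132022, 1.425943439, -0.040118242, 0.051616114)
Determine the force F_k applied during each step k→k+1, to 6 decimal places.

step 0→1:
  ẍ = (ẋ'−ẋ)/dt = (1.126417805−0.601299631)/0.037230 = 14.104705
  θ̈ = (θ̇'−θ̇)/dt = (0.496586752−1.204520993)/0.037230 = -19.015156
  sinθ=-0.085591, cosθ=0.996330
  F = (M+m)·ẍ + m·l·cosθ·θ̈ − m·l·sinθ·θ̇² = 15.508603 + -3.453973 − -0.022640 = 12.077270
step 1→2:
  ẍ = (ẋ'−ẋ)/dt = (1.697725968−1.126417805)/0.037230 = 15.345371
  θ̈ = (θ̇'−θ̇)/dt = (-0.251307037−0.496586752)/0.037230 = -20.088471
  sinθ=-0.040840, cosθ=0.999166
  F = (M+m)·ẍ + m·l·cosθ·θ̈ − m·l·sinθ·θ̇² = 16.872757 + -3.659317 − -0.001836 = 13.215276
step 2→3:
  ẍ = (ẋ'−ẋ)/dt = (1.668818438−1.697725968)/0.037230 = -0.776458
  θ̈ = (θ̇'−θ̇)/dt = (-0.224834481−-0.251307037)/0.037230 = 0.711054
  sinθ=-0.022362, cosθ=0.999750
  F = (M+m)·ẍ + m·l·cosθ·θ̈ − m·l·sinθ·θ̇² = -0.853742 + 0.129601 − -0.000257 = -0.723883
step 3→4:
  ẍ = (ẋ'−ẋ)/dt = (1.481638238−1.668818438)/0.037230 = -5.027671
  θ̈ = (θ̇'−θ̇)/dt = (-0.000748700−-0.224834481)/0.037230 = 6.018957
  sinθ=-0.031714, cosθ=0.999497
  F = (M+m)·ẍ + m·l·cosθ·θ̈ − m·l·sinθ·θ̇² = -5.528095 + 1.096777 − -0.000292 = -4.431026
step 4→5:
  ẍ = (ẋ'−ẋ)/dt = (1.425943439−1.481638238)/0.037230 = -1.495966
  θ̈ = (θ̇'−θ̇)/dt = (0.051616114−-0.000748700)/0.037230 = 1.406522
  sinθ=-0.040080, cosθ=0.999196
  F = (M+m)·ẍ + m·l·cosθ·θ̈ − m·l·sinθ·θ̇² = -1.644865 + 0.256220 − -0.000000 = -1.388645

F_0 = 12.077270 N
F_1 = 13.215276 N
F_2 = -0.723883 N
F_3 = -4.431026 N
F_4 = -1.388645 N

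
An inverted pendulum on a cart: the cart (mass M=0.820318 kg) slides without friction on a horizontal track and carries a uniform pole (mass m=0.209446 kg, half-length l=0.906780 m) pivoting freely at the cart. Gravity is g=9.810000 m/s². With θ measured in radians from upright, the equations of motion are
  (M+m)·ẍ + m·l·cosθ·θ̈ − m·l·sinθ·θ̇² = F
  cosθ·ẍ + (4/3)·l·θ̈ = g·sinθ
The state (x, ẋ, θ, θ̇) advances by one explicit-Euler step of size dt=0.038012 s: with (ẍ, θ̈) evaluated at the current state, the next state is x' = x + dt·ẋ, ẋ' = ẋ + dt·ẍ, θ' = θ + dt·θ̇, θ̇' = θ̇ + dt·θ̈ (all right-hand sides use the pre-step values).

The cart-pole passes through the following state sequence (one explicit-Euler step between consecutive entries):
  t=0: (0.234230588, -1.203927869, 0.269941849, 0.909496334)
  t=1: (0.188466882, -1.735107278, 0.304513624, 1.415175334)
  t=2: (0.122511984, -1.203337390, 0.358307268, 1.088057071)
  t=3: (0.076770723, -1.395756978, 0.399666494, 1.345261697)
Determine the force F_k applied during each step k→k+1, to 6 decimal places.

F_0 = -11.996753 N
F_1 = 12.732663 N
F_2 = -4.088120 N

step 0→1:
  ẍ = (ẋ'−ẋ)/dt = (-1.735107278−-1.203927869)/0.038012 = -13.973993
  θ̈ = (θ̇'−θ̇)/dt = (1.415175334−0.909496334)/0.038012 = 13.303141
  sinθ=0.266675, cosθ=0.963786
  F = (M+m)·ẍ + m·l·cosθ·θ̈ − m·l·sinθ·θ̇² = -14.389915 + 2.435056 − 0.041895 = -11.996753
step 1→2:
  ẍ = (ẋ'−ẋ)/dt = (-1.203337390−-1.735107278)/0.038012 = 13.989527
  θ̈ = (θ̇'−θ̇)/dt = (1.088057071−1.415175334)/0.038012 = -8.605658
  sinθ=0.299829, cosθ=0.953993
  F = (M+m)·ẍ + m·l·cosθ·θ̈ − m·l·sinθ·θ̇² = 14.405911 + -1.559205 − 0.114043 = 12.732663
step 2→3:
  ẍ = (ẋ'−ẋ)/dt = (-1.395756978−-1.203337390)/0.038012 = -5.062075
  θ̈ = (θ̇'−θ̇)/dt = (1.345261697−1.088057071)/0.038012 = 6.766406
  sinθ=0.350690, cosθ=0.936492
  F = (M+m)·ẍ + m·l·cosθ·θ̈ − m·l·sinθ·θ̇² = -5.212742 + 1.203472 − 0.078850 = -4.088120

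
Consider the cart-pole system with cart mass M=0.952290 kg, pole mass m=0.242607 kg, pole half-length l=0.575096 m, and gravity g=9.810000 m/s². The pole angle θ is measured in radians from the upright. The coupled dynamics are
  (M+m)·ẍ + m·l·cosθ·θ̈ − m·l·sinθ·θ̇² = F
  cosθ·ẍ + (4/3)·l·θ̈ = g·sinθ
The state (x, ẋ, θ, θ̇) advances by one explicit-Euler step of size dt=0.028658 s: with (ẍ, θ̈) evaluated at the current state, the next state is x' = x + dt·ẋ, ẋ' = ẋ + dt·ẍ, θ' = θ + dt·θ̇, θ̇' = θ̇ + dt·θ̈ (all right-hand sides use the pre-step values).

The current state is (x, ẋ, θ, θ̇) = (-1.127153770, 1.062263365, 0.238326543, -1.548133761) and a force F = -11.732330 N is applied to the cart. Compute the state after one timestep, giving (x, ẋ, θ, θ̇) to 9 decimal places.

(-1.096711426, 0.724365219, 0.193960126, -1.033371835)

sinθ=0.236076802, cosθ=0.971734400
temp = (F + m·l·θ̇²·sinθ)/(M+m) = (-11.732330 + 0.078943059)/1.194897 = -9.752628838
θ̈ = (g·sinθ − cosθ·temp)/(l·(4/3 − m·cos²θ/(M+m))) = 17.962241813
ẍ = temp − m·l·θ̈·cosθ/(M+m) = -11.790709272
Euler: x'=-1.127153770+0.028658·1.062263365=-1.096711426, ẋ'=1.062263365+0.028658·-11.790709272=0.724365219
       θ'=0.238326543+0.028658·-1.548133761=0.193960126, θ̇'=-1.548133761+0.028658·17.962241813=-1.033371835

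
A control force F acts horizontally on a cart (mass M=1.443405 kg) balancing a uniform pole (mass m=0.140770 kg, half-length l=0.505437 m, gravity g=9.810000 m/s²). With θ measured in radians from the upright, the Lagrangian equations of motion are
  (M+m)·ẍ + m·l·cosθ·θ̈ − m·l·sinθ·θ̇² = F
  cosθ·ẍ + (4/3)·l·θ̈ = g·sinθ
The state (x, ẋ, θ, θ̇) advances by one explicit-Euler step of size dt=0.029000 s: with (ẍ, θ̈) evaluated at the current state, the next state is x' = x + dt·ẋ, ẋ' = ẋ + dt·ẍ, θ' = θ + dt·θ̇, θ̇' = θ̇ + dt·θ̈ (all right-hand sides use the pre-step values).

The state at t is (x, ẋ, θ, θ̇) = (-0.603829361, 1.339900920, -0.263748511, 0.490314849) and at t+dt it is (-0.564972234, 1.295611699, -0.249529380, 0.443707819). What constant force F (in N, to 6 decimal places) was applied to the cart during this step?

F = -2.525310 N

ẍ = (ẋ'−ẋ)/dt = (1.295611699−1.339900920)/0.029000 = -1.527215
θ̈ = (θ̇'−θ̇)/dt = (0.443707819−0.490314849)/0.029000 = -1.607139
sinθ=-0.260701, cosθ=0.965420
F = (M+m)·ẍ + m·l·cosθ·θ̈ − m·l·sinθ·θ̇² = -2.419375 + -0.110394 − -0.004459 = -2.525310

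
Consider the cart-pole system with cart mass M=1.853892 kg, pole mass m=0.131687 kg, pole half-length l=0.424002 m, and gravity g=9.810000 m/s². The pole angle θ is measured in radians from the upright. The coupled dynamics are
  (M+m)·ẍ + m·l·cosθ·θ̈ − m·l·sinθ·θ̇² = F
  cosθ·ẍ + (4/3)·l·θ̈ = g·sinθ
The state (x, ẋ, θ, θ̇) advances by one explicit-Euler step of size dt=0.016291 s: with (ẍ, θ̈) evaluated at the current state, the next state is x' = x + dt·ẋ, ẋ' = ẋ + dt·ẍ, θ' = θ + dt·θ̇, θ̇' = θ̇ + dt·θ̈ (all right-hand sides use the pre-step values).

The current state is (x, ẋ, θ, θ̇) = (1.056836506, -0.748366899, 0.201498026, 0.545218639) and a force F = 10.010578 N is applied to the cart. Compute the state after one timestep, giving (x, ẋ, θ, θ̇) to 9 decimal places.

(1.044644861, -0.663723405, 0.210380183, 0.455102150)

sinθ=0.200137273, cosθ=0.979767866
temp = (F + m·l·θ̇²·sinθ)/(M+m) = (10.010578 + 0.003321851)/1.985579 = 5.043314747
θ̈ = (g·sinθ − cosθ·temp)/(l·(4/3 − m·cos²θ/(M+m))) = -5.531673250
ẍ = temp − m·l·θ̈·cosθ/(M+m) = 5.195721197
Euler: x'=1.056836506+0.016291·-0.748366899=1.044644861, ẋ'=-0.748366899+0.016291·5.195721197=-0.663723405
       θ'=0.201498026+0.016291·0.545218639=0.210380183, θ̇'=0.545218639+0.016291·-5.531673250=0.455102150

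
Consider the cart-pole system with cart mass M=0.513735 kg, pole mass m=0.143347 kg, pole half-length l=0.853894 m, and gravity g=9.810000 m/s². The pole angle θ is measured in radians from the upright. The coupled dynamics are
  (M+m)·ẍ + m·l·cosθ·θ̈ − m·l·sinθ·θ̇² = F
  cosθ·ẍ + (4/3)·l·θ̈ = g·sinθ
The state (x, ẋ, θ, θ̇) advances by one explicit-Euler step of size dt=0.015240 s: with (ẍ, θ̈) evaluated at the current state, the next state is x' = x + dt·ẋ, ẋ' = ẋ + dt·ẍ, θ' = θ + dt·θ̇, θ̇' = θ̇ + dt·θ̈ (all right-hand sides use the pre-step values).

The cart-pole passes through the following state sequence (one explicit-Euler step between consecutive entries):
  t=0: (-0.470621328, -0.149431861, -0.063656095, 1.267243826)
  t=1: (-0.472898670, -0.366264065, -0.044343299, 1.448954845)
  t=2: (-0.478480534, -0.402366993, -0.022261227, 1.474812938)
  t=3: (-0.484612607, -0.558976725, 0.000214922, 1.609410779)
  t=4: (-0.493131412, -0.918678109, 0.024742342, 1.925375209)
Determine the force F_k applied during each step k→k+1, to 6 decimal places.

F_0 = -7.879857 N
F_1 = -1.337728 N
F_2 = -5.665617 N
F_3 = -12.971083 N

step 0→1:
  ẍ = (ẋ'−ẋ)/dt = (-0.366264065−-0.149431861)/0.015240 = -14.227835
  θ̈ = (θ̇'−θ̇)/dt = (1.448954845−1.267243826)/0.015240 = 11.923295
  sinθ=-0.063613, cosθ=0.997975
  F = (M+m)·ẍ + m·l·cosθ·θ̈ − m·l·sinθ·θ̇² = -9.348854 + 1.456493 − -0.012504 = -7.879857
step 1→2:
  ẍ = (ẋ'−ẋ)/dt = (-0.402366993−-0.366264065)/0.015240 = -2.368959
  θ̈ = (θ̇'−θ̇)/dt = (1.474812938−1.448954845)/0.015240 = 1.696725
  sinθ=-0.044329, cosθ=0.999017
  F = (M+m)·ẍ + m·l·cosθ·θ̈ − m·l·sinθ·θ̇² = -1.556600 + 0.207480 − -0.011392 = -1.337728
step 2→3:
  ẍ = (ẋ'−ẋ)/dt = (-0.558976725−-0.402366993)/0.015240 = -10.276229
  θ̈ = (θ̇'−θ̇)/dt = (1.609410779−1.474812938)/0.015240 = 8.831879
  sinθ=-0.022259, cosθ=0.999752
  F = (M+m)·ẍ + m·l·cosθ·θ̈ − m·l·sinθ·θ̇² = -6.752325 + 1.080782 − -0.005926 = -5.665617
step 3→4:
  ẍ = (ẋ'−ẋ)/dt = (-0.918678109−-0.558976725)/0.015240 = -23.602453
  θ̈ = (θ̇'−θ̇)/dt = (1.925375209−1.609410779)/0.015240 = 20.732574
  sinθ=0.000215, cosθ=1.000000
  F = (M+m)·ẍ + m·l·cosθ·θ̈ − m·l·sinθ·θ̇² = -15.508747 + 2.537732 − 0.000068 = -12.971083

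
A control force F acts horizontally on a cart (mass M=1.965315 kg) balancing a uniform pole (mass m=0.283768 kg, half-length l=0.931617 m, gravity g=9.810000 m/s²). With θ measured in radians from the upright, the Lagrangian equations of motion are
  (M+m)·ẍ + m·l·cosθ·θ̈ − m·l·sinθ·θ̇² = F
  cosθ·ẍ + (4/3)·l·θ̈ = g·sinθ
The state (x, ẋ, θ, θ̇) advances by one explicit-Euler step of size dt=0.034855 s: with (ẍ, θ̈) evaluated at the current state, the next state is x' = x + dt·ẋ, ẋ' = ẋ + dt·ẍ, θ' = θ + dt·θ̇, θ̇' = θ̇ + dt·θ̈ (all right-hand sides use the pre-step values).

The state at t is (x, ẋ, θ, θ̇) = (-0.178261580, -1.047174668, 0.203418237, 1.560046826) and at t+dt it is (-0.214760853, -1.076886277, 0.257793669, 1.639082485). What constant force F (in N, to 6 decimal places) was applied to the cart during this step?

F = -1.460075 N

ẍ = (ẋ'−ẋ)/dt = (-1.076886277−-1.047174668)/0.034855 = -0.852435
θ̈ = (θ̇'−θ̇)/dt = (1.639082485−1.560046826)/0.034855 = 2.267556
sinθ=0.202018, cosθ=0.979382
F = (M+m)·ẍ + m·l·cosθ·θ̈ − m·l·sinθ·θ̇² = -1.917196 + 0.587098 − 0.129977 = -1.460075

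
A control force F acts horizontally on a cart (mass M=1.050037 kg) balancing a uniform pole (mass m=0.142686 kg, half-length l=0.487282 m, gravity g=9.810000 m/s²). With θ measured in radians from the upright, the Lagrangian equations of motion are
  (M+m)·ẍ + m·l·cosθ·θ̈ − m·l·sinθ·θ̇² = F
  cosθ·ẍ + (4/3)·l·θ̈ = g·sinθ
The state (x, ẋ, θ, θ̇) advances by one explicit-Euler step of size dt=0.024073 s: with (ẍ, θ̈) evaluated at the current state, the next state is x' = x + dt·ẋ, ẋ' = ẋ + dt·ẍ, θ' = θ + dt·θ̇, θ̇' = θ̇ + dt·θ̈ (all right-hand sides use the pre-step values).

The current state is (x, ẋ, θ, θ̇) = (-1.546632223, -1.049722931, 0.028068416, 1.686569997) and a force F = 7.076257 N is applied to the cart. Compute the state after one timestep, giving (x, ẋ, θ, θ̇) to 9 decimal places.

sinθ=0.028064731, cosθ=0.999606108
temp = (F + m·l·θ̇²·sinθ)/(M+m) = (7.076257 + 0.005550490)/1.192723 = 5.937512306
θ̈ = (g·sinθ − cosθ·temp)/(l·(4/3 − m·cos²θ/(M+m))) = -9.569276735
ẍ = temp − m·l·θ̈·cosθ/(M+m) = 6.495121792
Euler: x'=-1.546632223+0.024073·-1.049722931=-1.571902203, ẋ'=-1.049722931+0.024073·6.495121792=-0.893365864
       θ'=0.028068416+0.024073·1.686569997=0.068669216, θ̇'=1.686569997+0.024073·-9.569276735=1.456208798

(-1.571902203, -0.893365864, 0.068669216, 1.456208798)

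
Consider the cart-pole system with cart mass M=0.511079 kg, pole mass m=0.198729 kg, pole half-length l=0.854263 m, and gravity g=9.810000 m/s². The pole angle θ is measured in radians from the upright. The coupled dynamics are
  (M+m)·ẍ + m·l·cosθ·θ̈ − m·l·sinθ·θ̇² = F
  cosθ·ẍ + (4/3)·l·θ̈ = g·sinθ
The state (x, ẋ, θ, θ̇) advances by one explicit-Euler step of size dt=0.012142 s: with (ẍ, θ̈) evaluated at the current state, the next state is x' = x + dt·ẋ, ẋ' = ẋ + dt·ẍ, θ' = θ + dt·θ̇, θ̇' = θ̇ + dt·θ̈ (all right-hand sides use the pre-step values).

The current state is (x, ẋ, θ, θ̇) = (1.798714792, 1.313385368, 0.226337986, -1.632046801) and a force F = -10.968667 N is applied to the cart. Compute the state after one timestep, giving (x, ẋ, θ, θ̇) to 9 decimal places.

sinθ=0.224410423, cosθ=0.974494721
temp = (F + m·l·θ̇²·sinθ)/(M+m) = (-10.968667 + 0.101475473)/0.709808 = -15.310043740
θ̈ = (g·sinθ − cosθ·temp)/(l·(4/3 − m·cos²θ/(M+m))) = 18.775332683
ẍ = temp − m·l·θ̈·cosθ/(M+m) = -19.686061601
Euler: x'=1.798714792+0.012142·1.313385368=1.814661917, ẋ'=1.313385368+0.012142·-19.686061601=1.074357208
       θ'=0.226337986+0.012142·-1.632046801=0.206521674, θ̇'=-1.632046801+0.012142·18.775332683=-1.404076712

(1.814661917, 1.074357208, 0.206521674, -1.404076712)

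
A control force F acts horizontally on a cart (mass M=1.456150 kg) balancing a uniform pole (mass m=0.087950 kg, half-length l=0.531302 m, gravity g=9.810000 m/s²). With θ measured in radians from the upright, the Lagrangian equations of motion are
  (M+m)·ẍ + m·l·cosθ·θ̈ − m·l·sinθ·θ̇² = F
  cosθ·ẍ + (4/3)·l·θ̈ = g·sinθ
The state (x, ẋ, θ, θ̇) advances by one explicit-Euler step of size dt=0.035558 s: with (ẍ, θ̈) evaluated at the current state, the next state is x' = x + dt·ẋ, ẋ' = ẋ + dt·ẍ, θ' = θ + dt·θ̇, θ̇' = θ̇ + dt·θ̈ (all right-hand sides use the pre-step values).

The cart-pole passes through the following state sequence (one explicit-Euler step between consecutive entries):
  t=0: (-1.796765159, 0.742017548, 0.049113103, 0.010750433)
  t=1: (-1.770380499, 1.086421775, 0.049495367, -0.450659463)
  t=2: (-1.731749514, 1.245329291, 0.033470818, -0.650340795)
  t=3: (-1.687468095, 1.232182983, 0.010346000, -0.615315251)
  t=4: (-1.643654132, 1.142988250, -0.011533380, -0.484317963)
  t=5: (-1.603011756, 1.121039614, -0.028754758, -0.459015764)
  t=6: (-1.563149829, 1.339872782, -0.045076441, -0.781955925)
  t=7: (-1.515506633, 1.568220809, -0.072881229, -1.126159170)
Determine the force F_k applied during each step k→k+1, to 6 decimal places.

step 0→1:
  ẍ = (ẋ'−ẋ)/dt = (1.086421775−0.742017548)/0.035558 = 9.685703
  θ̈ = (θ̇'−θ̇)/dt = (-0.450659463−0.010750433)/0.035558 = -12.976261
  sinθ=0.049093, cosθ=0.998794
  F = (M+m)·ẍ + m·l·cosθ·θ̈ − m·l·sinθ·θ̇² = 14.955694 + -0.605624 − 0.000000 = 14.350070
step 1→2:
  ẍ = (ẋ'−ẋ)/dt = (1.245329291−1.086421775)/0.035558 = 4.468967
  θ̈ = (θ̇'−θ̇)/dt = (-0.650340795−-0.450659463)/0.035558 = -5.615651
  sinθ=0.049475, cosθ=0.998775
  F = (M+m)·ẍ + m·l·cosθ·θ̈ − m·l·sinθ·θ̇² = 6.900531 + -0.262087 − 0.000470 = 6.637975
step 2→3:
  ẍ = (ẋ'−ẋ)/dt = (1.232182983−1.245329291)/0.035558 = -0.369714
  θ̈ = (θ̇'−θ̇)/dt = (-0.615315251−-0.650340795)/0.035558 = 0.985026
  sinθ=0.033465, cosθ=0.999440
  F = (M+m)·ẍ + m·l·cosθ·θ̈ − m·l·sinθ·θ̇² = -0.570876 + 0.046003 − 0.000661 = -0.525535
step 3→4:
  ẍ = (ẋ'−ẋ)/dt = (1.142988250−1.232182983)/0.035558 = -2.508429
  θ̈ = (θ̇'−θ̇)/dt = (-0.484317963−-0.615315251)/0.035558 = 3.684045
  sinθ=0.010346, cosθ=0.999946
  F = (M+m)·ẍ + m·l·cosθ·θ̈ − m·l·sinθ·θ̇² = -3.873266 + 0.172139 − 0.000183 = -3.701310
step 4→5:
  ẍ = (ẋ'−ẋ)/dt = (1.121039614−1.142988250)/0.035558 = -0.617263
  θ̈ = (θ̇'−θ̇)/dt = (-0.459015764−-0.484317963)/0.035558 = 0.711575
  sinθ=-0.011533, cosθ=0.999933
  F = (M+m)·ẍ + m·l·cosθ·θ̈ − m·l·sinθ·θ̇² = -0.953116 + 0.033248 − -0.000126 = -0.919741
step 5→6:
  ẍ = (ẋ'−ẋ)/dt = (1.339872782−1.121039614)/0.035558 = 6.154260
  θ̈ = (θ̇'−θ̇)/dt = (-0.781955925−-0.459015764)/0.035558 = -9.082068
  sinθ=-0.028751, cosθ=0.999587
  F = (M+m)·ẍ + m·l·cosθ·θ̈ − m·l·sinθ·θ̇² = 9.502792 + -0.424212 − -0.000283 = 9.078864
step 6→7:
  ẍ = (ẋ'−ẋ)/dt = (1.568220809−1.339872782)/0.035558 = 6.421847
  θ̈ = (θ̇'−θ̇)/dt = (-1.126159170−-0.781955925)/0.035558 = -9.680051
  sinθ=-0.045061, cosθ=0.998984
  F = (M+m)·ẍ + m·l·cosθ·θ̈ − m·l·sinθ·θ̇² = 9.915974 + -0.451870 − -0.001287 = 9.465391

F_0 = 14.350070 N
F_1 = 6.637975 N
F_2 = -0.525535 N
F_3 = -3.701310 N
F_4 = -0.919741 N
F_5 = 9.078864 N
F_6 = 9.465391 N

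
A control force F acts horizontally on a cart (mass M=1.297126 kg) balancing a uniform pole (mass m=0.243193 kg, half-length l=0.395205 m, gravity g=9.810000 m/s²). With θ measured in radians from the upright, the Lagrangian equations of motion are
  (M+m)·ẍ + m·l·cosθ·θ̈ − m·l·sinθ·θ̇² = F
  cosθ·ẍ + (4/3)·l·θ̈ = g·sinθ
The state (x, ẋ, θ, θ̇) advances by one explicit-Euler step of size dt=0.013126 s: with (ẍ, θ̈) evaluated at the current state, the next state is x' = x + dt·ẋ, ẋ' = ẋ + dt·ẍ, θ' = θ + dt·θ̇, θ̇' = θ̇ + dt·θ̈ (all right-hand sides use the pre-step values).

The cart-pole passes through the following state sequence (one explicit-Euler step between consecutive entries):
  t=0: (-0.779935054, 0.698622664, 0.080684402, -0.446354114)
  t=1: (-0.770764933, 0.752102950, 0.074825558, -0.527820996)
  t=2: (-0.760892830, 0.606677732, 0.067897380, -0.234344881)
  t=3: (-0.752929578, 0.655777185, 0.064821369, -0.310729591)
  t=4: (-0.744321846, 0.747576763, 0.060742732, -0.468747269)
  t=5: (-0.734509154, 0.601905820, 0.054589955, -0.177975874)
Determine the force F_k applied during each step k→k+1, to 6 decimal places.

step 0→1:
  ẍ = (ẋ'−ẋ)/dt = (0.752102950−0.698622664)/0.013126 = 4.074378
  θ̈ = (θ̇'−θ̇)/dt = (-0.527820996−-0.446354114)/0.013126 = -6.206528
  sinθ=0.080597, cosθ=0.996747
  F = (M+m)·ẍ + m·l·cosθ·θ̈ − m·l·sinθ·θ̇² = 6.275842 + -0.594576 − 0.001543 = 5.679723
step 1→2:
  ẍ = (ẋ'−ẋ)/dt = (0.606677732−0.752102950)/0.013126 = -11.079172
  θ̈ = (θ̇'−θ̇)/dt = (-0.234344881−-0.527820996)/0.013126 = 22.358381
  sinθ=0.074756, cosθ=0.997202
  F = (M+m)·ẍ + m·l·cosθ·θ̈ − m·l·sinθ·θ̇² = -17.065460 + 2.142876 − 0.002002 = -14.924586
step 2→3:
  ẍ = (ẋ'−ẋ)/dt = (0.655777185−0.606677732)/0.013126 = 3.740626
  θ̈ = (θ̇'−θ̇)/dt = (-0.310729591−-0.234344881)/0.013126 = -5.819344
  sinθ=0.067845, cosθ=0.997696
  F = (M+m)·ẍ + m·l·cosθ·θ̈ − m·l·sinθ·θ̇² = 5.761757 + -0.558015 − 0.000358 = 5.203384
step 3→4:
  ẍ = (ẋ'−ẋ)/dt = (0.747576763−0.655777185)/0.013126 = 6.993721
  θ̈ = (θ̇'−θ̇)/dt = (-0.468747269−-0.310729591)/0.013126 = -12.038525
  sinθ=0.064776, cosθ=0.997900
  F = (M+m)·ẍ + m·l·cosθ·θ̈ − m·l·sinθ·θ̇² = 10.772561 + -1.154606 − 0.000601 = 9.617354
step 4→5:
  ẍ = (ẋ'−ẋ)/dt = (0.601905820−0.747576763)/0.013126 = -11.097893
  θ̈ = (θ̇'−θ̇)/dt = (-0.177975874−-0.468747269)/0.013126 = 22.152323
  sinθ=0.060705, cosθ=0.998156
  F = (M+m)·ẍ + m·l·cosθ·θ̈ − m·l·sinθ·θ̇² = -17.094295 + 2.125157 − 0.001282 = -14.970420

F_0 = 5.679723 N
F_1 = -14.924586 N
F_2 = 5.203384 N
F_3 = 9.617354 N
F_4 = -14.970420 N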